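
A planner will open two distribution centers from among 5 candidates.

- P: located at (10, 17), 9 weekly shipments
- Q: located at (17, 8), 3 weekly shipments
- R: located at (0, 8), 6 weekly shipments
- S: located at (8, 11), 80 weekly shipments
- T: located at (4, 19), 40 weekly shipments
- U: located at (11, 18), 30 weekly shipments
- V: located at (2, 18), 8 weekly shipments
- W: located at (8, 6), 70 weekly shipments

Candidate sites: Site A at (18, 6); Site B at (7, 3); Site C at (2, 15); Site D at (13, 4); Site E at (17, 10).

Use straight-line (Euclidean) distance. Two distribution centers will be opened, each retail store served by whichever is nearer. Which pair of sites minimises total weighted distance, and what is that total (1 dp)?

Evaluate every pair (each demand assigned to the nearer of the two):
  {Site B, Site C}: total = 1437.2
  {Site C, Site D}: total = 1576.2
  {Site C, Site E}: total = 1877.7
  {Site A, Site C}: total = 1889.0
  {Site B, Site E}: total = 2072.0
  {Site A, Site B}: total = 2241.5
  {Site B, Site D}: total = 2256.9
  {Site D, Site E}: total = 2310.3
  {Site A, Site D}: total = 2532.5
  {Site A, Site E}: total = 2680.1
Best pair: {Site B, Site C} with total 1437.2.

{Site B, Site C}, total 1437.2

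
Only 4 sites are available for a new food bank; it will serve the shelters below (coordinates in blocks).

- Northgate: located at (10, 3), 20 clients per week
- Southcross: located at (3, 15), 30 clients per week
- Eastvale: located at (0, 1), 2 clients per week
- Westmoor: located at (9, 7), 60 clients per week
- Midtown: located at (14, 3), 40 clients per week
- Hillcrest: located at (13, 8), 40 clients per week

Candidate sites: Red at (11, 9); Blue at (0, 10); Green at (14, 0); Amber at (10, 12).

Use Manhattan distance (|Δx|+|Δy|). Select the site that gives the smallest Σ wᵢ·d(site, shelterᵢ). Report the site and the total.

Total weighted distance at each candidate:
  Red (11, 9): total = 1318
  Blue (0, 10): total = 2758
  Green (14, 0): total = 2150
  Amber (10, 12): total = 1682
Minimum is at Red with total 1318 blocks.

Red, total 1318 blocks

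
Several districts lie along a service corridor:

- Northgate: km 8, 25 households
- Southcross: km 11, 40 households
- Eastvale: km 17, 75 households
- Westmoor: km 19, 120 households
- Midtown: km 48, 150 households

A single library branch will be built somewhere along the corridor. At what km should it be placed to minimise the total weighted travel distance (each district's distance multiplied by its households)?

x = 19

For a sum of weighted absolute distances on a line, the optimum is the weighted median (not the mean). Total weight W = 410; half-weight = 205.
Sort by position and accumulate weight:
  km 8 (Northgate, w=25) → cum 25
  km 11 (Southcross, w=40) → cum 65
  km 17 (Eastvale, w=75) → cum 140
  km 19 (Westmoor, w=120) → cum 260  ≥ 205 → median here
  km 48 (Midtown, w=150) → cum 410
Optimal location: km 19.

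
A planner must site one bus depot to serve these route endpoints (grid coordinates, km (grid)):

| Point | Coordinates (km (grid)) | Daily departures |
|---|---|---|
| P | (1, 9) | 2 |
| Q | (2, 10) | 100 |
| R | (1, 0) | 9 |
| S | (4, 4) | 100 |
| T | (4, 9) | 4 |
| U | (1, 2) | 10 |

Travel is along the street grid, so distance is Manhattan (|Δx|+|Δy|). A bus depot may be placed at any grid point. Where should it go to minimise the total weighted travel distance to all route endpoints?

(2, 4)

Manhattan distance separates: Σwᵢ(|x−xᵢ|+|y−yᵢ|) = Σwᵢ|x−xᵢ| + Σwᵢ|y−yᵢ|, so x and y are optimised independently as 1-D weighted medians.
Total weight W = 225; half = 112.5.
x-coordinate, sorted with cumulative weight:
  x=1 (P, w=2) cum 2
  x=1 (R, w=9) cum 11
  x=1 (U, w=10) cum 21
  x=2 (Q, w=100) cum 121  ← median
  x=4 (S, w=100) cum 221
  x=4 (T, w=4) cum 225
⇒ x* = 2
y-coordinate, sorted with cumulative weight:
  y=0 (R, w=9) cum 9
  y=2 (U, w=10) cum 19
  y=4 (S, w=100) cum 119  ← median
  y=9 (P, w=2) cum 121
  y=9 (T, w=4) cum 125
  y=10 (Q, w=100) cum 225
⇒ y* = 4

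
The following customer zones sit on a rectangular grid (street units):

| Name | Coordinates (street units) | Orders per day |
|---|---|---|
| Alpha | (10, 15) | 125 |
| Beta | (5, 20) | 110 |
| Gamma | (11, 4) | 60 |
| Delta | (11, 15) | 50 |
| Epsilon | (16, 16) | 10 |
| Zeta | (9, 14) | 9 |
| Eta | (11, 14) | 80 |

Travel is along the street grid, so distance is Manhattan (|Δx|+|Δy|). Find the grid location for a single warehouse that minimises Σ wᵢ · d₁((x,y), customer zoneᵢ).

(10, 15)

Manhattan distance separates: Σwᵢ(|x−xᵢ|+|y−yᵢ|) = Σwᵢ|x−xᵢ| + Σwᵢ|y−yᵢ|, so x and y are optimised independently as 1-D weighted medians.
Total weight W = 444; half = 222.
x-coordinate, sorted with cumulative weight:
  x=5 (Beta, w=110) cum 110
  x=9 (Zeta, w=9) cum 119
  x=10 (Alpha, w=125) cum 244  ← median
  x=11 (Gamma, w=60) cum 304
  x=11 (Delta, w=50) cum 354
  x=11 (Eta, w=80) cum 434
  x=16 (Epsilon, w=10) cum 444
⇒ x* = 10
y-coordinate, sorted with cumulative weight:
  y=4 (Gamma, w=60) cum 60
  y=14 (Zeta, w=9) cum 69
  y=14 (Eta, w=80) cum 149
  y=15 (Alpha, w=125) cum 274  ← median
  y=15 (Delta, w=50) cum 324
  y=16 (Epsilon, w=10) cum 334
  y=20 (Beta, w=110) cum 444
⇒ y* = 15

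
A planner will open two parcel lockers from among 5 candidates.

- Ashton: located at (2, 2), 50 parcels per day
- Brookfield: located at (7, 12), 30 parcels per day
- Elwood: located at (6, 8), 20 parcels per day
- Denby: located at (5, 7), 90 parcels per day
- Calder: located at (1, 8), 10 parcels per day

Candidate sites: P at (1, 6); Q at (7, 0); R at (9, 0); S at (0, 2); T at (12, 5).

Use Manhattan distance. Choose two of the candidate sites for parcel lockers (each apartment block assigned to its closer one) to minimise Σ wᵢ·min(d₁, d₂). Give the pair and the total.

Evaluate every pair (each demand assigned to the nearer of the two):
  {P, S}: total = 1070
  {P, Q}: total = 1220
  {P, R}: total = 1220
  {P, T}: total = 1220
  {Q, S}: total = 1520
  {S, T}: total = 1520
  {R, S}: total = 1710
  {Q, R}: total = 1840
  {Q, T}: total = 1840
  {R, T}: total = 1940
Best pair: {P, S} with total 1070.

{P, S}, total 1070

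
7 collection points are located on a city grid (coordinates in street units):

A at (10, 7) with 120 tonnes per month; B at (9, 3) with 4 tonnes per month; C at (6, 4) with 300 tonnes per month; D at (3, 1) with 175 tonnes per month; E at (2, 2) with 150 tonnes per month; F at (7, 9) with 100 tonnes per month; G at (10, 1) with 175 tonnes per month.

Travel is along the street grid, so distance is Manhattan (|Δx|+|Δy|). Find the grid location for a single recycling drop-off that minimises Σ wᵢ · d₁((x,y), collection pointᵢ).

(6, 4)

Manhattan distance separates: Σwᵢ(|x−xᵢ|+|y−yᵢ|) = Σwᵢ|x−xᵢ| + Σwᵢ|y−yᵢ|, so x and y are optimised independently as 1-D weighted medians.
Total weight W = 1024; half = 512.
x-coordinate, sorted with cumulative weight:
  x=2 (E, w=150) cum 150
  x=3 (D, w=175) cum 325
  x=6 (C, w=300) cum 625  ← median
  x=7 (F, w=100) cum 725
  x=9 (B, w=4) cum 729
  x=10 (A, w=120) cum 849
  x=10 (G, w=175) cum 1024
⇒ x* = 6
y-coordinate, sorted with cumulative weight:
  y=1 (D, w=175) cum 175
  y=1 (G, w=175) cum 350
  y=2 (E, w=150) cum 500
  y=3 (B, w=4) cum 504
  y=4 (C, w=300) cum 804  ← median
  y=7 (A, w=120) cum 924
  y=9 (F, w=100) cum 1024
⇒ y* = 4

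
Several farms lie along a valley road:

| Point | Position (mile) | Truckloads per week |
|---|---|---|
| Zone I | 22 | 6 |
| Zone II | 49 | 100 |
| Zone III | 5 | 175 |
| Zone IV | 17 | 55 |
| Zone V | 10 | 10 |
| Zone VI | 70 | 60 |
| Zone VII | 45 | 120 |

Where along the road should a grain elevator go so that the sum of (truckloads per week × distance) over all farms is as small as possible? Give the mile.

For a sum of weighted absolute distances on a line, the optimum is the weighted median (not the mean). Total weight W = 526; half-weight = 263.
Sort by position and accumulate weight:
  mile 5 (Zone III, w=175) → cum 175
  mile 10 (Zone V, w=10) → cum 185
  mile 17 (Zone IV, w=55) → cum 240
  mile 22 (Zone I, w=6) → cum 246
  mile 45 (Zone VII, w=120) → cum 366  ≥ 263 → median here
  mile 49 (Zone II, w=100) → cum 466
  mile 70 (Zone VI, w=60) → cum 526
Optimal location: mile 45.

x = 45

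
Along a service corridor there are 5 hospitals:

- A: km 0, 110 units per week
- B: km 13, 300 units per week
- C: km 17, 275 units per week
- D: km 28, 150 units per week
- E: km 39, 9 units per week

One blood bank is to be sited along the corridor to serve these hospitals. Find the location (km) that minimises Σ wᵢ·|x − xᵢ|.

For a sum of weighted absolute distances on a line, the optimum is the weighted median (not the mean). Total weight W = 844; half-weight = 422.
Sort by position and accumulate weight:
  km 0 (A, w=110) → cum 110
  km 13 (B, w=300) → cum 410
  km 17 (C, w=275) → cum 685  ≥ 422 → median here
  km 28 (D, w=150) → cum 835
  km 39 (E, w=9) → cum 844
Optimal location: km 17.

x = 17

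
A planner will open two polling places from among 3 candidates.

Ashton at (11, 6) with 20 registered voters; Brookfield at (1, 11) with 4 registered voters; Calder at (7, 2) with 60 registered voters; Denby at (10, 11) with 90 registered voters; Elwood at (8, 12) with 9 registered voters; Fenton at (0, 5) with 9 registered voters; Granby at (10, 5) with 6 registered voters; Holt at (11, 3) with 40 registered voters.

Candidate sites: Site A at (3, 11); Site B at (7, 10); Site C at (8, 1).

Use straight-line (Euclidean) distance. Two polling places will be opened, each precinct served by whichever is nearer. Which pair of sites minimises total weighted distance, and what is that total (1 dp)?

{Site B, Site C}, total 775.5

Evaluate every pair (each demand assigned to the nearer of the two):
  {Site B, Site C}: total = 775.5
  {Site A, Site C}: total = 1116.8
  {Site A, Site B}: total = 1323.7
Best pair: {Site B, Site C} with total 775.5.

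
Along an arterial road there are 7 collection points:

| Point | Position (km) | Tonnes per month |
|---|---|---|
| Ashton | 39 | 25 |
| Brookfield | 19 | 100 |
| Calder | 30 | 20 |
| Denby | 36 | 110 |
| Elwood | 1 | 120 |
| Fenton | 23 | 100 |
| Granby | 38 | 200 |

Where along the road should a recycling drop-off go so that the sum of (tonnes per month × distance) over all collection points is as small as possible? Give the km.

For a sum of weighted absolute distances on a line, the optimum is the weighted median (not the mean). Total weight W = 675; half-weight = 337.5.
Sort by position and accumulate weight:
  km 1 (Elwood, w=120) → cum 120
  km 19 (Brookfield, w=100) → cum 220
  km 23 (Fenton, w=100) → cum 320
  km 30 (Calder, w=20) → cum 340  ≥ 337.5 → median here
  km 36 (Denby, w=110) → cum 450
  km 38 (Granby, w=200) → cum 650
  km 39 (Ashton, w=25) → cum 675
Optimal location: km 30.

x = 30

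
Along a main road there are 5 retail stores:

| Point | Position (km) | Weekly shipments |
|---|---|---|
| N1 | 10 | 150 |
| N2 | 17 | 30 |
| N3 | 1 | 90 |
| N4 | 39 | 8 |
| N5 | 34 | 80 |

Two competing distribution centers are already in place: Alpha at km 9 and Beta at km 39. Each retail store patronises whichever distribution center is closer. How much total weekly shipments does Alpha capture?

The indifferent point is the midpoint (9+39)/2 = 24; retail stores left of it (closer to Alpha at 9) go to Alpha, those right go to Beta.
  N3 at 1 (w=90) → Alpha
  N1 at 10 (w=150) → Alpha
  N2 at 17 (w=30) → Alpha
  N5 at 34 (w=80) → Beta
  N4 at 39 (w=8) → Beta
Alpha captures 270; Beta captures 88.

270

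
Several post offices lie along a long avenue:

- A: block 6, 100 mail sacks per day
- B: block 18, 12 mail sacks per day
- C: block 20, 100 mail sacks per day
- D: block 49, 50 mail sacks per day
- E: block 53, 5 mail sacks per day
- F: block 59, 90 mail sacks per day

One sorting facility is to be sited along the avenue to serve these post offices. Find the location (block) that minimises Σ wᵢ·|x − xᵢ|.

For a sum of weighted absolute distances on a line, the optimum is the weighted median (not the mean). Total weight W = 357; half-weight = 178.5.
Sort by position and accumulate weight:
  block 6 (A, w=100) → cum 100
  block 18 (B, w=12) → cum 112
  block 20 (C, w=100) → cum 212  ≥ 178.5 → median here
  block 49 (D, w=50) → cum 262
  block 53 (E, w=5) → cum 267
  block 59 (F, w=90) → cum 357
Optimal location: block 20.

x = 20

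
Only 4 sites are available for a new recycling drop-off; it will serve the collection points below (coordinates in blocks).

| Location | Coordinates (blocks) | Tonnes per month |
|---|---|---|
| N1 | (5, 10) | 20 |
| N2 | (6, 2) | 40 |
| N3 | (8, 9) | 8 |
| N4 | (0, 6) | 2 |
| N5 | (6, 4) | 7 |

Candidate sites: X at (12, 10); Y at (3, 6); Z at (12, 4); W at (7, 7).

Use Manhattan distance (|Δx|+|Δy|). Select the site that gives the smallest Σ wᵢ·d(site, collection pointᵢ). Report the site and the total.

Total weighted distance at each candidate:
  X (12, 10): total = 856
  Y (3, 6): total = 505
  Z (12, 4): total = 722
  W (7, 7): total = 408
Minimum is at W with total 408 blocks.

W, total 408 blocks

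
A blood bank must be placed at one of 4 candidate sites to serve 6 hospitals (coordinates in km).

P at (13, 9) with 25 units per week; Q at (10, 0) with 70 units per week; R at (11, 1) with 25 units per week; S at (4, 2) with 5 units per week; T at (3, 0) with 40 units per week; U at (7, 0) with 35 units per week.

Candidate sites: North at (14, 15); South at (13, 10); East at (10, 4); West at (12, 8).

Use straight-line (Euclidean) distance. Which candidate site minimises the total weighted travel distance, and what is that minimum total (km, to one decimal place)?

East, total 1033.9 km

Total weighted distance at each candidate:
  North (14, 15): total = 3002.1
  South (13, 10): total = 2020.4
  East (10, 4): total = 1033.9
  West (12, 8): total = 1651.2
Minimum is at East with total 1033.9 km.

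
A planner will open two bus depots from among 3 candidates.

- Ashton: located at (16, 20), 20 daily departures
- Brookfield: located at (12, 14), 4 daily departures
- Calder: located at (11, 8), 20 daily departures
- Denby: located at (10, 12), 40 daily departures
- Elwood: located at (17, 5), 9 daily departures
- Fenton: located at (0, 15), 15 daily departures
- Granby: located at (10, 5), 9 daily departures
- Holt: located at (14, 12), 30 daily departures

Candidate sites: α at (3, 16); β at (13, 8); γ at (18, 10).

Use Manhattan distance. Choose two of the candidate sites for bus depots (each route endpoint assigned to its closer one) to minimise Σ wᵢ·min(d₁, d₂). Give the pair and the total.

Evaluate every pair (each demand assigned to the nearer of the two):
  {α, β}: total = 975
  {β, γ}: total = 1146
  {α, γ}: total = 1271
Best pair: {α, β} with total 975.

{α, β}, total 975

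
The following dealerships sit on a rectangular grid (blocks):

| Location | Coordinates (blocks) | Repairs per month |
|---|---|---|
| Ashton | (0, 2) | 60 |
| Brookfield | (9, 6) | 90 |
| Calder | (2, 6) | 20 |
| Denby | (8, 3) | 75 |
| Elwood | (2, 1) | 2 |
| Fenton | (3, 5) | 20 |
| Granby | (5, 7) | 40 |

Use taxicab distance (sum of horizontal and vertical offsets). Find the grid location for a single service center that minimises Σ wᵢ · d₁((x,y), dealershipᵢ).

Manhattan distance separates: Σwᵢ(|x−xᵢ|+|y−yᵢ|) = Σwᵢ|x−xᵢ| + Σwᵢ|y−yᵢ|, so x and y are optimised independently as 1-D weighted medians.
Total weight W = 307; half = 153.5.
x-coordinate, sorted with cumulative weight:
  x=0 (Ashton, w=60) cum 60
  x=2 (Calder, w=20) cum 80
  x=2 (Elwood, w=2) cum 82
  x=3 (Fenton, w=20) cum 102
  x=5 (Granby, w=40) cum 142
  x=8 (Denby, w=75) cum 217  ← median
  x=9 (Brookfield, w=90) cum 307
⇒ x* = 8
y-coordinate, sorted with cumulative weight:
  y=1 (Elwood, w=2) cum 2
  y=2 (Ashton, w=60) cum 62
  y=3 (Denby, w=75) cum 137
  y=5 (Fenton, w=20) cum 157  ← median
  y=6 (Brookfield, w=90) cum 247
  y=6 (Calder, w=20) cum 267
  y=7 (Granby, w=40) cum 307
⇒ y* = 5

(8, 5)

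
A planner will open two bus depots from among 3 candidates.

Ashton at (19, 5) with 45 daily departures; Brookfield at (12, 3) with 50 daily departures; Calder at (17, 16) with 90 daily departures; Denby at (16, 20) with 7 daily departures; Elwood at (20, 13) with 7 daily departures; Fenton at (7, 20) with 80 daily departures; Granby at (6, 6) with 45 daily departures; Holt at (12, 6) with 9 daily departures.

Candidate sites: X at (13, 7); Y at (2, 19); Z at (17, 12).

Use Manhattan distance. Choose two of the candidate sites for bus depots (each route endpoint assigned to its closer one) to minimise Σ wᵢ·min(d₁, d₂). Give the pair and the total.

Evaluate every pair (each demand assigned to the nearer of the two):
  {X, Y}: total = 2834
  {X, Z}: total = 2879
  {Y, Z}: total = 2900
Best pair: {X, Y} with total 2834.

{X, Y}, total 2834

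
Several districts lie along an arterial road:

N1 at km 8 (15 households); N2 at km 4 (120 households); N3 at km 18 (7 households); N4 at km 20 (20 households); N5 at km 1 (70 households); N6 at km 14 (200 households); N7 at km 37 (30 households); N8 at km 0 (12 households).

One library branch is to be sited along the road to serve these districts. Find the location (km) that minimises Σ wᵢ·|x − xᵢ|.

x = 14

For a sum of weighted absolute distances on a line, the optimum is the weighted median (not the mean). Total weight W = 474; half-weight = 237.
Sort by position and accumulate weight:
  km 0 (N8, w=12) → cum 12
  km 1 (N5, w=70) → cum 82
  km 4 (N2, w=120) → cum 202
  km 8 (N1, w=15) → cum 217
  km 14 (N6, w=200) → cum 417  ≥ 237 → median here
  km 18 (N3, w=7) → cum 424
  km 20 (N4, w=20) → cum 444
  km 37 (N7, w=30) → cum 474
Optimal location: km 14.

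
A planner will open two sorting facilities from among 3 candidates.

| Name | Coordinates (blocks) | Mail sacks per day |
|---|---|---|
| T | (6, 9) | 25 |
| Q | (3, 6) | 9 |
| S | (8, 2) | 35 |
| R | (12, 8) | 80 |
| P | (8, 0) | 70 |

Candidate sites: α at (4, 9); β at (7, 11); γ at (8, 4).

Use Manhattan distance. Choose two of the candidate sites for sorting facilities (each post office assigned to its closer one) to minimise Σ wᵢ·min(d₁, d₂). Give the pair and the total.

{α, γ}, total 1076

Evaluate every pair (each demand assigned to the nearer of the two):
  {α, γ}: total = 1076
  {β, γ}: total = 1128
  {α, β}: total = 1916
Best pair: {α, γ} with total 1076.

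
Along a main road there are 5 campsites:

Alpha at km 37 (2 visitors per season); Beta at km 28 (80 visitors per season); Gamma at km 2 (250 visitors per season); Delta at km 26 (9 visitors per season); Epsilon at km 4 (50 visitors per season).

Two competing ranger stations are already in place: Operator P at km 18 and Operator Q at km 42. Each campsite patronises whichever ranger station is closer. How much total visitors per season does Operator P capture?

389

The indifferent point is the midpoint (18+42)/2 = 30; campsites left of it (closer to Operator P at 18) go to Operator P, those right go to Operator Q.
  Gamma at 2 (w=250) → Operator P
  Epsilon at 4 (w=50) → Operator P
  Delta at 26 (w=9) → Operator P
  Beta at 28 (w=80) → Operator P
  Alpha at 37 (w=2) → Operator Q
Operator P captures 389; Operator Q captures 2.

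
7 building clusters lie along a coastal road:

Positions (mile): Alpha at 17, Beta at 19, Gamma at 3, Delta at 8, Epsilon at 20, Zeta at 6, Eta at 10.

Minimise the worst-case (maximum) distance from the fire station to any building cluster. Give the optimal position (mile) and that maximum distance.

location 11.5, max distance 8.5

The 1-center on a line is the midpoint of the two extreme points: leftmost at 3, rightmost at 20.
Optimal location = (3 + 20)/2 = 11.5; maximum distance = (20 − 3)/2 = 8.5.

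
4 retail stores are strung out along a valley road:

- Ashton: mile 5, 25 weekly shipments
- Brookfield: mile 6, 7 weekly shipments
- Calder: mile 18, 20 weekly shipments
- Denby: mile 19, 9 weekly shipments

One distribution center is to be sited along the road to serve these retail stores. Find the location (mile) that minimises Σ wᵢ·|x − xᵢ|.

For a sum of weighted absolute distances on a line, the optimum is the weighted median (not the mean). Total weight W = 61; half-weight = 30.5.
Sort by position and accumulate weight:
  mile 5 (Ashton, w=25) → cum 25
  mile 6 (Brookfield, w=7) → cum 32  ≥ 30.5 → median here
  mile 18 (Calder, w=20) → cum 52
  mile 19 (Denby, w=9) → cum 61
Optimal location: mile 6.

x = 6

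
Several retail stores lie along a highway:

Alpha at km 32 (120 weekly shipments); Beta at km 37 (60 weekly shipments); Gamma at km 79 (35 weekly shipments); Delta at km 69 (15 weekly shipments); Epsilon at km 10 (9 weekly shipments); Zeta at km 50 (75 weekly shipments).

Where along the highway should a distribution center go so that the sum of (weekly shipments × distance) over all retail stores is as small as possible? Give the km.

x = 37

For a sum of weighted absolute distances on a line, the optimum is the weighted median (not the mean). Total weight W = 314; half-weight = 157.
Sort by position and accumulate weight:
  km 10 (Epsilon, w=9) → cum 9
  km 32 (Alpha, w=120) → cum 129
  km 37 (Beta, w=60) → cum 189  ≥ 157 → median here
  km 50 (Zeta, w=75) → cum 264
  km 69 (Delta, w=15) → cum 279
  km 79 (Gamma, w=35) → cum 314
Optimal location: km 37.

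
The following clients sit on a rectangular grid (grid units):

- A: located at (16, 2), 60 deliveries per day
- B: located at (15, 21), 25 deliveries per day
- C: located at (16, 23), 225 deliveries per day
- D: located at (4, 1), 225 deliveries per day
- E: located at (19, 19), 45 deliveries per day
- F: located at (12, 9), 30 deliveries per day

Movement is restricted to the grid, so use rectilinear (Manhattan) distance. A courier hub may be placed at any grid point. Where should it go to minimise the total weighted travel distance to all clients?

Manhattan distance separates: Σwᵢ(|x−xᵢ|+|y−yᵢ|) = Σwᵢ|x−xᵢ| + Σwᵢ|y−yᵢ|, so x and y are optimised independently as 1-D weighted medians.
Total weight W = 610; half = 305.
x-coordinate, sorted with cumulative weight:
  x=4 (D, w=225) cum 225
  x=12 (F, w=30) cum 255
  x=15 (B, w=25) cum 280
  x=16 (A, w=60) cum 340  ← median
  x=16 (C, w=225) cum 565
  x=19 (E, w=45) cum 610
⇒ x* = 16
y-coordinate, sorted with cumulative weight:
  y=1 (D, w=225) cum 225
  y=2 (A, w=60) cum 285
  y=9 (F, w=30) cum 315  ← median
  y=19 (E, w=45) cum 360
  y=21 (B, w=25) cum 385
  y=23 (C, w=225) cum 610
⇒ y* = 9

(16, 9)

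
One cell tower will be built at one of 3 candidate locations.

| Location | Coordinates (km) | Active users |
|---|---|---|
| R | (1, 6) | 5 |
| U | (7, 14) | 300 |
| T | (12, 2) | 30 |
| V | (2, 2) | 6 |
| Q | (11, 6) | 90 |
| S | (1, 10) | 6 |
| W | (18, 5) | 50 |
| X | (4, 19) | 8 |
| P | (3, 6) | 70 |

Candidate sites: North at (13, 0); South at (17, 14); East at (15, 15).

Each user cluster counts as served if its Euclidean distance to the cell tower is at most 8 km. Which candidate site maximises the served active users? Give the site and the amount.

North, covering 170

Coverage radius r = 8 km; a point is covered iff (Δx)²+(Δy)² ≤ 8² = 64.
  North (13, 0): covers {T, Q, W} → 170
  South (17, 14): covers {none} → 0
  East (15, 15): covers {none} → 0
Maximum coverage at North: 170 active users.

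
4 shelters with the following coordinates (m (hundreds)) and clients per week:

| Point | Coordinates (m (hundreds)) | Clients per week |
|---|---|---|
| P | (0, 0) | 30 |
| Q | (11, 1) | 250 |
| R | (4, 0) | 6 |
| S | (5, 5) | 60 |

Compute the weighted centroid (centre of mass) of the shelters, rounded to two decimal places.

The minimiser of Σwᵢ‖p−pᵢ‖² is the weighted centroid p* = (Σwᵢpᵢ)/(Σwᵢ).
Σwᵢ = 346.
Σwᵢxᵢ = 30·0 + 250·11 + 6·4 + 60·5 = 3074.
Σwᵢyᵢ = 30·0 + 250·1 + 6·0 + 60·5 = 550.
x* = 3074/346 = 8.88, y* = 550/346 = 1.59.

(8.88, 1.59)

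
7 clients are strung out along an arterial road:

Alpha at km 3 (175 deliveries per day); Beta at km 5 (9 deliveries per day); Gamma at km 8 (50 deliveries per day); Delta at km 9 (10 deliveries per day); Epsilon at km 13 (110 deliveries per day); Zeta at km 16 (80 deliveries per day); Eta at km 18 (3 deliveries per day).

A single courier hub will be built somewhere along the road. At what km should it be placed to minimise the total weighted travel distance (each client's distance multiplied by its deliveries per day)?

For a sum of weighted absolute distances on a line, the optimum is the weighted median (not the mean). Total weight W = 437; half-weight = 218.5.
Sort by position and accumulate weight:
  km 3 (Alpha, w=175) → cum 175
  km 5 (Beta, w=9) → cum 184
  km 8 (Gamma, w=50) → cum 234  ≥ 218.5 → median here
  km 9 (Delta, w=10) → cum 244
  km 13 (Epsilon, w=110) → cum 354
  km 16 (Zeta, w=80) → cum 434
  km 18 (Eta, w=3) → cum 437
Optimal location: km 8.

x = 8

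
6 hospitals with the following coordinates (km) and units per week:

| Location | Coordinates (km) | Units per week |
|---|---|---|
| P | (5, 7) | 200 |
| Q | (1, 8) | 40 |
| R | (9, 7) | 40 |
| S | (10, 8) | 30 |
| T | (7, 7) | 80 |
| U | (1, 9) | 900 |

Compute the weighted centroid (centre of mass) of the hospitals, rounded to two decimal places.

(2.45, 8.45)

The minimiser of Σwᵢ‖p−pᵢ‖² is the weighted centroid p* = (Σwᵢpᵢ)/(Σwᵢ).
Σwᵢ = 1290.
Σwᵢxᵢ = 200·5 + 40·1 + 40·9 + 30·10 + 80·7 + 900·1 = 3160.
Σwᵢyᵢ = 200·7 + 40·8 + 40·7 + 30·8 + 80·7 + 900·9 = 10900.
x* = 3160/1290 = 2.45, y* = 10900/1290 = 8.45.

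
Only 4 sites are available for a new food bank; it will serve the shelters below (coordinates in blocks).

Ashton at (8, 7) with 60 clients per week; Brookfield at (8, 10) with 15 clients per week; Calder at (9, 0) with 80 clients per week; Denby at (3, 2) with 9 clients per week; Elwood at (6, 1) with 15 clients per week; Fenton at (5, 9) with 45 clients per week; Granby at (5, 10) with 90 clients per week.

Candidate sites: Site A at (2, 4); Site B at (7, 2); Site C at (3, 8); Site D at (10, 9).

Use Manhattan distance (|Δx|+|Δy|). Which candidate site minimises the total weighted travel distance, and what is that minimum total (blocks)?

Total weighted distance at each candidate:
  Site A (2, 4): total = 2902
  Site B (7, 2): total = 2186
  Site C (3, 8): total = 2284
  Site D (10, 9): total = 2156
Minimum is at Site D with total 2156 blocks.

Site D, total 2156 blocks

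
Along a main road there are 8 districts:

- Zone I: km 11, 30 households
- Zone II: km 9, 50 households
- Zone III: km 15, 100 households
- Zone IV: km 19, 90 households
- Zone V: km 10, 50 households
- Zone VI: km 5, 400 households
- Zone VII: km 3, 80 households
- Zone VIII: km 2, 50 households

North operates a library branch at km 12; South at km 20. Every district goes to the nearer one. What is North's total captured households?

760

The indifferent point is the midpoint (12+20)/2 = 16; districts left of it (closer to North at 12) go to North, those right go to South.
  Zone VIII at 2 (w=50) → North
  Zone VII at 3 (w=80) → North
  Zone VI at 5 (w=400) → North
  Zone II at 9 (w=50) → North
  Zone V at 10 (w=50) → North
  Zone I at 11 (w=30) → North
  Zone III at 15 (w=100) → North
  Zone IV at 19 (w=90) → South
North captures 760; South captures 90.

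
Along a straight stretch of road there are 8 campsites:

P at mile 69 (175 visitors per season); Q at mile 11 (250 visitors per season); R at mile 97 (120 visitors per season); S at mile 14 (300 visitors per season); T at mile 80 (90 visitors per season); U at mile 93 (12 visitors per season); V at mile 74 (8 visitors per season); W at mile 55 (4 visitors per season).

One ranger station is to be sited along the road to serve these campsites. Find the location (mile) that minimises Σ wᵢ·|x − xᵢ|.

For a sum of weighted absolute distances on a line, the optimum is the weighted median (not the mean). Total weight W = 959; half-weight = 479.5.
Sort by position and accumulate weight:
  mile 11 (Q, w=250) → cum 250
  mile 14 (S, w=300) → cum 550  ≥ 479.5 → median here
  mile 55 (W, w=4) → cum 554
  mile 69 (P, w=175) → cum 729
  mile 74 (V, w=8) → cum 737
  mile 80 (T, w=90) → cum 827
  mile 93 (U, w=12) → cum 839
  mile 97 (R, w=120) → cum 959
Optimal location: mile 14.

x = 14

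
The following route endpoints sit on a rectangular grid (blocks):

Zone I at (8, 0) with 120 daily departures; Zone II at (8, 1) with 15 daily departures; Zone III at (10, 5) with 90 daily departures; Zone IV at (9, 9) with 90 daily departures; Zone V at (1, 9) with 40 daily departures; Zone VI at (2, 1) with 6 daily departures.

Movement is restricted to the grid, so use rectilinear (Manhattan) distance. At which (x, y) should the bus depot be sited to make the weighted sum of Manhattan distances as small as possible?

(8, 5)

Manhattan distance separates: Σwᵢ(|x−xᵢ|+|y−yᵢ|) = Σwᵢ|x−xᵢ| + Σwᵢ|y−yᵢ|, so x and y are optimised independently as 1-D weighted medians.
Total weight W = 361; half = 180.5.
x-coordinate, sorted with cumulative weight:
  x=1 (Zone V, w=40) cum 40
  x=2 (Zone VI, w=6) cum 46
  x=8 (Zone I, w=120) cum 166
  x=8 (Zone II, w=15) cum 181  ← median
  x=9 (Zone IV, w=90) cum 271
  x=10 (Zone III, w=90) cum 361
⇒ x* = 8
y-coordinate, sorted with cumulative weight:
  y=0 (Zone I, w=120) cum 120
  y=1 (Zone II, w=15) cum 135
  y=1 (Zone VI, w=6) cum 141
  y=5 (Zone III, w=90) cum 231  ← median
  y=9 (Zone IV, w=90) cum 321
  y=9 (Zone V, w=40) cum 361
⇒ y* = 5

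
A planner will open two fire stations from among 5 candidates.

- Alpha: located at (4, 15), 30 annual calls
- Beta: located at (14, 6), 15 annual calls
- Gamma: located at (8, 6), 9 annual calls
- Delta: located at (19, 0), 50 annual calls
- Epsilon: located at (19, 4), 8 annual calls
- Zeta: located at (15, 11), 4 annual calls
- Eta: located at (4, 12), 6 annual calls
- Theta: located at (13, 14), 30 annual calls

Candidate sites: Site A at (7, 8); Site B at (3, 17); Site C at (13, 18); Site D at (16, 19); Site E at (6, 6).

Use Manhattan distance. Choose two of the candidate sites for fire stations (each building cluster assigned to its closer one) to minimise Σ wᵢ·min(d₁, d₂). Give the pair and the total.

{Site C, Site E}, total 1742

Evaluate every pair (each demand assigned to the nearer of the two):
  {Site C, Site E}: total = 1742
  {Site B, Site E}: total = 1780
  {Site A, Site C}: total = 1788
  {Site A, Site B}: total = 1820
  {Site D, Site E}: total = 1862
  {Site A, Site D}: total = 1908
  {Site A, Site E}: total = 1954
  {Site B, Site C}: total = 1981
  {Site B, Site D}: total = 2015
  {Site C, Site D}: total = 2198
Best pair: {Site C, Site E} with total 1742.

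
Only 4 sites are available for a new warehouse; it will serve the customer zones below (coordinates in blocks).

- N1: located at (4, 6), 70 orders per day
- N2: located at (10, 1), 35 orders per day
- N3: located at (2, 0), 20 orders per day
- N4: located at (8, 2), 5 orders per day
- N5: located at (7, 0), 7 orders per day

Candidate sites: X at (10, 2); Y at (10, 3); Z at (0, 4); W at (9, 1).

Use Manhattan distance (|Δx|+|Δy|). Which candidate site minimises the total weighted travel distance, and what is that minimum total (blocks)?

W, total 926 blocks

Total weighted distance at each candidate:
  X (10, 2): total = 980
  Y (10, 3): total = 977
  Z (0, 4): total = 1122
  W (9, 1): total = 926
Minimum is at W with total 926 blocks.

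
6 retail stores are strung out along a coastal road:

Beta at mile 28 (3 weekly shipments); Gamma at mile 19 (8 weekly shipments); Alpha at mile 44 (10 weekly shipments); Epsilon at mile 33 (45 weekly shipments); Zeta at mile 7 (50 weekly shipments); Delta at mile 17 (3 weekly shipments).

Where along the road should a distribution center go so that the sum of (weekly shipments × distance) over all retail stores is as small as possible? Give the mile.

x = 19

For a sum of weighted absolute distances on a line, the optimum is the weighted median (not the mean). Total weight W = 119; half-weight = 59.5.
Sort by position and accumulate weight:
  mile 7 (Zeta, w=50) → cum 50
  mile 17 (Delta, w=3) → cum 53
  mile 19 (Gamma, w=8) → cum 61  ≥ 59.5 → median here
  mile 28 (Beta, w=3) → cum 64
  mile 33 (Epsilon, w=45) → cum 109
  mile 44 (Alpha, w=10) → cum 119
Optimal location: mile 19.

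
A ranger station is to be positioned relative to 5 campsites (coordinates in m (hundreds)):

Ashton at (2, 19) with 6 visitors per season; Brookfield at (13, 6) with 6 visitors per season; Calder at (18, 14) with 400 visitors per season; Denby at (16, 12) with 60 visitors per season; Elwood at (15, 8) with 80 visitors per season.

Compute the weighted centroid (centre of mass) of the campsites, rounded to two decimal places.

(17.12, 12.88)

The minimiser of Σwᵢ‖p−pᵢ‖² is the weighted centroid p* = (Σwᵢpᵢ)/(Σwᵢ).
Σwᵢ = 552.
Σwᵢxᵢ = 6·2 + 6·13 + 400·18 + 60·16 + 80·15 = 9450.
Σwᵢyᵢ = 6·19 + 6·6 + 400·14 + 60·12 + 80·8 = 7110.
x* = 9450/552 = 17.12, y* = 7110/552 = 12.88.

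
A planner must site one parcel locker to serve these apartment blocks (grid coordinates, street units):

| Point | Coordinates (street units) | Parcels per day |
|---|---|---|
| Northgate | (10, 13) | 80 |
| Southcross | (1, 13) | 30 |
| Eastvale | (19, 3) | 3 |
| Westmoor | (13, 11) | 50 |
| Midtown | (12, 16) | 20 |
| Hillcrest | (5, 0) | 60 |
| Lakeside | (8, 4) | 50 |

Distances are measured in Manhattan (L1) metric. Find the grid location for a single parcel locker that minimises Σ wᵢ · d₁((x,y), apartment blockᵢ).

Manhattan distance separates: Σwᵢ(|x−xᵢ|+|y−yᵢ|) = Σwᵢ|x−xᵢ| + Σwᵢ|y−yᵢ|, so x and y are optimised independently as 1-D weighted medians.
Total weight W = 293; half = 146.5.
x-coordinate, sorted with cumulative weight:
  x=1 (Southcross, w=30) cum 30
  x=5 (Hillcrest, w=60) cum 90
  x=8 (Lakeside, w=50) cum 140
  x=10 (Northgate, w=80) cum 220  ← median
  x=12 (Midtown, w=20) cum 240
  x=13 (Westmoor, w=50) cum 290
  x=19 (Eastvale, w=3) cum 293
⇒ x* = 10
y-coordinate, sorted with cumulative weight:
  y=0 (Hillcrest, w=60) cum 60
  y=3 (Eastvale, w=3) cum 63
  y=4 (Lakeside, w=50) cum 113
  y=11 (Westmoor, w=50) cum 163  ← median
  y=13 (Northgate, w=80) cum 243
  y=13 (Southcross, w=30) cum 273
  y=16 (Midtown, w=20) cum 293
⇒ y* = 11

(10, 11)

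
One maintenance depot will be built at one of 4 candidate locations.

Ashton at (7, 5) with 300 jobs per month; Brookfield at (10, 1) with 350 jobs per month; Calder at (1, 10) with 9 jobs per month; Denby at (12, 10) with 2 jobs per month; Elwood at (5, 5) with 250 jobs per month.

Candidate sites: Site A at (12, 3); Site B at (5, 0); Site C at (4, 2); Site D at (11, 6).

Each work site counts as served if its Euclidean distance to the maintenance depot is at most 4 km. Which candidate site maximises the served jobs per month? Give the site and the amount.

Site A, covering 350

Coverage radius r = 4 km; a point is covered iff (Δx)²+(Δy)² ≤ 4² = 16.
  Site A (12, 3): covers {Brookfield} → 350
  Site B (5, 0): covers {none} → 0
  Site C (4, 2): covers {Elwood} → 250
  Site D (11, 6): covers {none} → 0
Maximum coverage at Site A: 350 jobs per month.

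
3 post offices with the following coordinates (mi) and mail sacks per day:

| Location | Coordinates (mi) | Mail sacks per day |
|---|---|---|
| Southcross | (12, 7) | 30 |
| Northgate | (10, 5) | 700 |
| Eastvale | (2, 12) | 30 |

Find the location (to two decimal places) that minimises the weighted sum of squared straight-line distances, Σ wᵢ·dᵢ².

(9.76, 5.36)

The minimiser of Σwᵢ‖p−pᵢ‖² is the weighted centroid p* = (Σwᵢpᵢ)/(Σwᵢ).
Σwᵢ = 760.
Σwᵢxᵢ = 30·12 + 700·10 + 30·2 = 7420.
Σwᵢyᵢ = 30·7 + 700·5 + 30·12 = 4070.
x* = 7420/760 = 9.76, y* = 4070/760 = 5.36.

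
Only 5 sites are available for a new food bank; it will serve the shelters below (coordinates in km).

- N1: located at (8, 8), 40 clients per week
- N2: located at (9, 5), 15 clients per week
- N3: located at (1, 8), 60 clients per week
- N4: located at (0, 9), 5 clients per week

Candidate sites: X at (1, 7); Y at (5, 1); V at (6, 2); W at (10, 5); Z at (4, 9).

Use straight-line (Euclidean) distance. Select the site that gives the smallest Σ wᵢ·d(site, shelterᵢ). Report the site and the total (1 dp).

Total weighted distance at each candidate:
  X (1, 7): total = 477.7
  Y (5, 1): total = 920.4
  V (6, 2): total = 831.3
  W (10, 5): total = 782.3
  Z (4, 9): total = 470.7
Minimum is at Z with total 470.7 km.

Z, total 470.7 km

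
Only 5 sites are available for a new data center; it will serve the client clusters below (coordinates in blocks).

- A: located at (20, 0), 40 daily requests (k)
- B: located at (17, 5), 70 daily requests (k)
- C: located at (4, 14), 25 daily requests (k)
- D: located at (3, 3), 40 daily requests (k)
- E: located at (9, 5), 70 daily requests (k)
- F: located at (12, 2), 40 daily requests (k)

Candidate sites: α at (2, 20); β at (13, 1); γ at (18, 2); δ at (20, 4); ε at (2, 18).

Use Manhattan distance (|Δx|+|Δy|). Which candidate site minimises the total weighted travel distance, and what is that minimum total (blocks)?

β, total 2550 blocks

Total weighted distance at each candidate:
  α (2, 20): total = 7200
  β (13, 1): total = 2550
  γ (18, 2): total = 2810
  δ (20, 4): total = 3050
  ε (2, 18): total = 6630
Minimum is at β with total 2550 blocks.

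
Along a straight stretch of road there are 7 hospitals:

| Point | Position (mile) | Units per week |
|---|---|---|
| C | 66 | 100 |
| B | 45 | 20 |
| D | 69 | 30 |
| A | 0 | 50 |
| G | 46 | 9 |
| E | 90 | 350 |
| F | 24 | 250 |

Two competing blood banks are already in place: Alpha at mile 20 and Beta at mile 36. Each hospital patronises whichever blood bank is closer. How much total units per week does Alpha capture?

The indifferent point is the midpoint (20+36)/2 = 28; hospitals left of it (closer to Alpha at 20) go to Alpha, those right go to Beta.
  A at 0 (w=50) → Alpha
  F at 24 (w=250) → Alpha
  B at 45 (w=20) → Beta
  G at 46 (w=9) → Beta
  C at 66 (w=100) → Beta
  D at 69 (w=30) → Beta
  E at 90 (w=350) → Beta
Alpha captures 300; Beta captures 509.

300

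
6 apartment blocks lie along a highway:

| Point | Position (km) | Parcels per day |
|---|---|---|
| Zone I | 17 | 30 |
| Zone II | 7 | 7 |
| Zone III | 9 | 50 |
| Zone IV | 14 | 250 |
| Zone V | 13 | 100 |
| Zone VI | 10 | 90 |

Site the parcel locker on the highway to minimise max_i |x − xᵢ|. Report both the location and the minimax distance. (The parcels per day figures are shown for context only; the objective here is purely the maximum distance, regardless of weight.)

location 12, max distance 5

The 1-center on a line is the midpoint of the two extreme points: leftmost at 7, rightmost at 17.
Optimal location = (7 + 17)/2 = 12; maximum distance = (17 − 7)/2 = 5.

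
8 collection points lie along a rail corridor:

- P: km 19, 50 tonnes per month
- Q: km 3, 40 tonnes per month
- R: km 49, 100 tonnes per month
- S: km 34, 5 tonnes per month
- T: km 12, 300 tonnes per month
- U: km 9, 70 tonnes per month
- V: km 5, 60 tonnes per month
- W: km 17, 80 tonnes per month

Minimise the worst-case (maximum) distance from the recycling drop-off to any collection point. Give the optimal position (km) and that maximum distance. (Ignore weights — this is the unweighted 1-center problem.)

The 1-center on a line is the midpoint of the two extreme points: leftmost at 3, rightmost at 49.
Optimal location = (3 + 49)/2 = 26; maximum distance = (49 − 3)/2 = 23.

location 26, max distance 23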